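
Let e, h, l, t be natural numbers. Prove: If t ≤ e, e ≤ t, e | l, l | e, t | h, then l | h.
From t ≤ e and e ≤ t, t = e. Since e | l and l | e, e = l. t = e, so t = l. t | h, so l | h.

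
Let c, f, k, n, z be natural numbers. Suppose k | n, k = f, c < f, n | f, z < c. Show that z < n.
k = f and k | n, thus f | n. Since n | f, f = n. z < c and c < f, so z < f. f = n, so z < n.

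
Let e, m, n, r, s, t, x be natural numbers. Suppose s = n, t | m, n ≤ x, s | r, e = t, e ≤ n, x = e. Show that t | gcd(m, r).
x = e and n ≤ x, therefore n ≤ e. Since e ≤ n, n = e. e = t, so n = t. s = n and s | r, hence n | r. Because n = t, t | r. From t | m, t | gcd(m, r).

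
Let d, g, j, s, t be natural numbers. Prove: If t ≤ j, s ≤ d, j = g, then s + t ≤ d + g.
Because j = g and t ≤ j, t ≤ g. Since s ≤ d, s + t ≤ d + g.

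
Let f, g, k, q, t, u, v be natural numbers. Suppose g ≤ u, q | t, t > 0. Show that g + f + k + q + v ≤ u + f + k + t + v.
g ≤ u, thus g + f ≤ u + f. Then g + f + k ≤ u + f + k. Since q | t and t > 0, q ≤ t. Since g + f + k ≤ u + f + k, g + f + k + q ≤ u + f + k + t. Then g + f + k + q + v ≤ u + f + k + t + v.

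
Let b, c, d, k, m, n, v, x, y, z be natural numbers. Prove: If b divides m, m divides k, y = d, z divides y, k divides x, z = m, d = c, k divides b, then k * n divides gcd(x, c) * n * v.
k divides b and b divides m, therefore k divides m. Because m divides k, m = k. Because z = m and z divides y, m divides y. y = d, so m divides d. Since m = k, k divides d. Since d = c, k divides c. k divides x, so k divides gcd(x, c). Then k * n divides gcd(x, c) * n. Then k * n divides gcd(x, c) * n * v.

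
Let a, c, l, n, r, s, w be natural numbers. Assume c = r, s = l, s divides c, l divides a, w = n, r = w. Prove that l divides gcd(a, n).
r = w and w = n, hence r = n. Because s = l and s divides c, l divides c. c = r, so l divides r. From r = n, l divides n. l divides a, so l divides gcd(a, n).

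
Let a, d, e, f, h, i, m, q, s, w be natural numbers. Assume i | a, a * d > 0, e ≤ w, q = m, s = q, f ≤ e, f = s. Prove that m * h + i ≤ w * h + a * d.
f = s and s = q, so f = q. f ≤ e and e ≤ w, so f ≤ w. f = q, so q ≤ w. Since q = m, m ≤ w. Then m * h ≤ w * h. From i | a, i | a * d. a * d > 0, so i ≤ a * d. Since m * h ≤ w * h, m * h + i ≤ w * h + a * d.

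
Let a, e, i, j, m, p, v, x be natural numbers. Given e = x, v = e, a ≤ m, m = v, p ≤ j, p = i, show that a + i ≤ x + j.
Because m = v and v = e, m = e. Since a ≤ m, a ≤ e. e = x, so a ≤ x. p = i and p ≤ j, thus i ≤ j. Since a ≤ x, a + i ≤ x + j.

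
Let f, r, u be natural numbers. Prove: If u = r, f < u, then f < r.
From u = r and f < u, by substitution, f < r.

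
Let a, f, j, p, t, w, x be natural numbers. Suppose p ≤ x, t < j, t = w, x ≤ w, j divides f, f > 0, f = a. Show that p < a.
p ≤ x and x ≤ w, therefore p ≤ w. Since j divides f and f > 0, j ≤ f. Since t < j, t < f. f = a, so t < a. t = w, so w < a. Since p ≤ w, p < a.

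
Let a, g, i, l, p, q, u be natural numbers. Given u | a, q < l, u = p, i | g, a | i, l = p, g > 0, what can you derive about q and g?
q < g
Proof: From l = p and q < l, q < p. Since u | a and a | i, u | i. i | g, so u | g. u = p, so p | g. Since g > 0, p ≤ g. Since q < p, q < g.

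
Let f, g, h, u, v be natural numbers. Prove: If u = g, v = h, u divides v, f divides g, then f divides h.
u = g and u divides v, hence g divides v. Since f divides g, f divides v. Since v = h, f divides h.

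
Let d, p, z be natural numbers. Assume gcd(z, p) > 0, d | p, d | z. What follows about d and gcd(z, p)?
d ≤ gcd(z, p)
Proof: d | z and d | p, thus d | gcd(z, p). gcd(z, p) > 0, so d ≤ gcd(z, p).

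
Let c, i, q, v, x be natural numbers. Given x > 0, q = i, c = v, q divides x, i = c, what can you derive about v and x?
v ≤ x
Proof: i = c and c = v, therefore i = v. Since q = i and q divides x, i divides x. x > 0, so i ≤ x. i = v, so v ≤ x.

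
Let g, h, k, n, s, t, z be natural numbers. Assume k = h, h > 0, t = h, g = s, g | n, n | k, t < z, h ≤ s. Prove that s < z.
From g | n and n | k, g | k. k = h, so g | h. g = s, so s | h. h > 0, so s ≤ h. From h ≤ s, h = s. Since t = h, t = s. t < z, so s < z.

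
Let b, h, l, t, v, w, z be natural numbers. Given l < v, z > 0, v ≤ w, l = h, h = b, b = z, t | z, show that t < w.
From t | z and z > 0, t ≤ z. Because h = b and b = z, h = z. l = h and l < v, hence h < v. Since h = z, z < v. Since t ≤ z, t < v. Since v ≤ w, t < w.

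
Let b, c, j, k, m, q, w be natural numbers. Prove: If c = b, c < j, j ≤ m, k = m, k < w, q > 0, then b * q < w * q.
c < j and j ≤ m, thus c < m. k = m and k < w, thus m < w. Since c < m, c < w. c = b, so b < w. q > 0, so b * q < w * q.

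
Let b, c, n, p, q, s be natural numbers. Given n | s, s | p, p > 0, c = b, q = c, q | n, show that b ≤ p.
From q = c and q | n, c | n. n | s and s | p, thus n | p. Since c | n, c | p. Since p > 0, c ≤ p. Because c = b, b ≤ p.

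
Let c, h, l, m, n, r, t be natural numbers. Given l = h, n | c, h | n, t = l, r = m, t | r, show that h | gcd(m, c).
Because t = l and l = h, t = h. t | r, so h | r. r = m, so h | m. From h | n and n | c, h | c. Since h | m, h | gcd(m, c).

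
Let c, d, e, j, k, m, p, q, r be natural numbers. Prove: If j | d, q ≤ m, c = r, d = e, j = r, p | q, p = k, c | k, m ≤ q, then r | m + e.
Since c = r and c | k, r | k. From q ≤ m and m ≤ q, q = m. p = k and p | q, so k | q. Because q = m, k | m. r | k, so r | m. Since j = r and j | d, r | d. Since d = e, r | e. r | m, so r | m + e.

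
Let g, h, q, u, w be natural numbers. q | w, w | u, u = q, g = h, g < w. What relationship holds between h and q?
h < q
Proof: Since u = q and w | u, w | q. Since q | w, w = q. Because g = h and g < w, h < w. Since w = q, h < q.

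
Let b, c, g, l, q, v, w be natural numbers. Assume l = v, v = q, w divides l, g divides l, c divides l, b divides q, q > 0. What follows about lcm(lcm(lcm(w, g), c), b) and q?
lcm(lcm(lcm(w, g), c), b) ≤ q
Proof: l = v and v = q, so l = q. w divides l and g divides l, therefore lcm(w, g) divides l. From c divides l, lcm(lcm(w, g), c) divides l. l = q, so lcm(lcm(w, g), c) divides q. b divides q, so lcm(lcm(lcm(w, g), c), b) divides q. Since q > 0, lcm(lcm(lcm(w, g), c), b) ≤ q.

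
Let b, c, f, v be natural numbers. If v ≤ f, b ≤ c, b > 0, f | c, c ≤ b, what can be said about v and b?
v ≤ b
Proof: c ≤ b and b ≤ c, so c = b. f | c, so f | b. Since b > 0, f ≤ b. Since v ≤ f, v ≤ b.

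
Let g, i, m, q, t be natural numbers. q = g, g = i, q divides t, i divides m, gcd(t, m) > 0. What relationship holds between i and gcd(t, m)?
i ≤ gcd(t, m)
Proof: q = g and g = i, therefore q = i. q divides t, so i divides t. Since i divides m, i divides gcd(t, m). gcd(t, m) > 0, so i ≤ gcd(t, m).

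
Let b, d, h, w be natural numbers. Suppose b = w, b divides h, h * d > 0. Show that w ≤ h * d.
b = w and b divides h, so w divides h. Then w divides h * d. Since h * d > 0, w ≤ h * d.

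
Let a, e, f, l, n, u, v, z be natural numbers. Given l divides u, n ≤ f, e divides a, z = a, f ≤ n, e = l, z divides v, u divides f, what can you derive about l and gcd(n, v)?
l divides gcd(n, v)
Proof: f ≤ n and n ≤ f, hence f = n. Because l divides u and u divides f, l divides f. f = n, so l divides n. z = a and z divides v, hence a divides v. e divides a, so e divides v. e = l, so l divides v. Since l divides n, l divides gcd(n, v).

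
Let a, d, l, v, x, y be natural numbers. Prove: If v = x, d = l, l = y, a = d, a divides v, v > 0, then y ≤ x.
Since d = l and l = y, d = y. a = d and a divides v, therefore d divides v. d = y, so y divides v. v > 0, so y ≤ v. Since v = x, y ≤ x.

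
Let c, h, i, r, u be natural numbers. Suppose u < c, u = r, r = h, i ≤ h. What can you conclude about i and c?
i < c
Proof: u = r and r = h, therefore u = h. u < c, so h < c. i ≤ h, so i < c.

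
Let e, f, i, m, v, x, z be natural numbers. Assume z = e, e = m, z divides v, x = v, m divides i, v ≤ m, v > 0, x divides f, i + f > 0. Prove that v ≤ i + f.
Since z = e and e = m, z = m. z divides v and v > 0, hence z ≤ v. z = m, so m ≤ v. From v ≤ m, m = v. Because m divides i, v divides i. Because x = v and x divides f, v divides f. Since v divides i, v divides i + f. Since i + f > 0, v ≤ i + f.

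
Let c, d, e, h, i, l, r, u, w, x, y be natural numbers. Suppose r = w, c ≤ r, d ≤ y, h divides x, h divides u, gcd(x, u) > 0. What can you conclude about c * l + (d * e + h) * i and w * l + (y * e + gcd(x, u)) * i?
c * l + (d * e + h) * i ≤ w * l + (y * e + gcd(x, u)) * i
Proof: Because r = w and c ≤ r, c ≤ w. By multiplying by a non-negative, c * l ≤ w * l. d ≤ y. By multiplying by a non-negative, d * e ≤ y * e. h divides x and h divides u, so h divides gcd(x, u). Since gcd(x, u) > 0, h ≤ gcd(x, u). Since d * e ≤ y * e, d * e + h ≤ y * e + gcd(x, u). By multiplying by a non-negative, (d * e + h) * i ≤ (y * e + gcd(x, u)) * i. Since c * l ≤ w * l, c * l + (d * e + h) * i ≤ w * l + (y * e + gcd(x, u)) * i.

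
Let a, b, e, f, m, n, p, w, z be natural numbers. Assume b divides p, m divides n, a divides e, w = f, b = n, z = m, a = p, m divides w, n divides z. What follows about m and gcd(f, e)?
m divides gcd(f, e)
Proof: Since w = f and m divides w, m divides f. Because z = m and n divides z, n divides m. m divides n, so n = m. b = n, so b = m. a = p and a divides e, hence p divides e. b divides p, so b divides e. Since b = m, m divides e. m divides f, so m divides gcd(f, e).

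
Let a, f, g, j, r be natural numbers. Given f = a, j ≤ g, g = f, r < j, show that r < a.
g = f and f = a, hence g = a. Because r < j and j ≤ g, r < g. g = a, so r < a.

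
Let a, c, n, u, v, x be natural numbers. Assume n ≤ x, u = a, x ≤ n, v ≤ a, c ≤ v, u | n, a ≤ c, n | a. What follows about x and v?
x = v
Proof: From x ≤ n and n ≤ x, x = n. u = a and u | n, thus a | n. n | a, so n = a. x = n, so x = a. a ≤ c and c ≤ v, hence a ≤ v. v ≤ a, so a = v. x = a, so x = v.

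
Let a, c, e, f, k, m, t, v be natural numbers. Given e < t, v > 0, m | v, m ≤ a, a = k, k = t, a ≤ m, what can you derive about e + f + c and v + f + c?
e + f + c < v + f + c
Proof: m ≤ a and a ≤ m, therefore m = a. From a = k, m = k. Since k = t, m = t. m | v, so t | v. v > 0, so t ≤ v. From e < t, e < v. Then e + f < v + f. Then e + f + c < v + f + c.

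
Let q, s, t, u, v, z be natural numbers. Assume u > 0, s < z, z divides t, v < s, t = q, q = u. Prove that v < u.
t = q and q = u, thus t = u. Since z divides t, z divides u. Since u > 0, z ≤ u. Since s < z, s < u. v < s, so v < u.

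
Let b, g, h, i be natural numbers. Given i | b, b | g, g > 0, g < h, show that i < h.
Because i | b and b | g, i | g. From g > 0, i ≤ g. Since g < h, i < h.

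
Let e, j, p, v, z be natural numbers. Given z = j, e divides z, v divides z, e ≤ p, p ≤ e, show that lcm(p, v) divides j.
e ≤ p and p ≤ e, so e = p. Because e divides z, p divides z. Because v divides z, lcm(p, v) divides z. z = j, so lcm(p, v) divides j.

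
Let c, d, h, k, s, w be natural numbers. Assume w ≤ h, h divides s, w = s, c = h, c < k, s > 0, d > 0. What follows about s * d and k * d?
s * d < k * d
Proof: h divides s and s > 0, therefore h ≤ s. w = s and w ≤ h, so s ≤ h. h ≤ s, so h = s. From c = h, c = s. c < k, so s < k. Combined with d > 0, by multiplying by a positive, s * d < k * d.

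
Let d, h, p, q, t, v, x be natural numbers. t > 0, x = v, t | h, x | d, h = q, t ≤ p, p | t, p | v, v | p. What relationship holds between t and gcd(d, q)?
t | gcd(d, q)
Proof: From v | p and p | v, v = p. x = v, so x = p. Since p | t and t > 0, p ≤ t. t ≤ p, so p = t. Since x = p, x = t. Because x | d, t | d. h = q and t | h, thus t | q. t | d, so t | gcd(d, q).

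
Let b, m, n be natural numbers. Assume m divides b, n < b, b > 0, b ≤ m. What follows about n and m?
n < m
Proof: Because m divides b and b > 0, m ≤ b. b ≤ m, so b = m. Since n < b, n < m.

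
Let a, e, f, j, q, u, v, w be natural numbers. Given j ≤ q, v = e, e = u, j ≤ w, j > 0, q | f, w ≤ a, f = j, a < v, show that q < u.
f = j and q | f, thus q | j. j > 0, so q ≤ j. Since j ≤ q, j = q. From v = e and e = u, v = u. Because j ≤ w and w ≤ a, j ≤ a. a < v, so j < v. v = u, so j < u. j = q, so q < u.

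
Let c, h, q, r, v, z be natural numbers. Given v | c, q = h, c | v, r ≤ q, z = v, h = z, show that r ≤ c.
q = h and h = z, hence q = z. Since z = v, q = v. v | c and c | v, so v = c. q = v, so q = c. Because r ≤ q, r ≤ c.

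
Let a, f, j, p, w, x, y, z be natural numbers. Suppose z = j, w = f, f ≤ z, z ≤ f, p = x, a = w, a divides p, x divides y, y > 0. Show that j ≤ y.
From f ≤ z and z ≤ f, f = z. Since w = f, w = z. From a = w and a divides p, w divides p. Since p = x, w divides x. Since w = z, z divides x. Since x divides y, z divides y. y > 0, so z ≤ y. z = j, so j ≤ y.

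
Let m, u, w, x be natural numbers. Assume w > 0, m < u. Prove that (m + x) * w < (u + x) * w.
Because m < u, m + x < u + x. w > 0, so (m + x) * w < (u + x) * w.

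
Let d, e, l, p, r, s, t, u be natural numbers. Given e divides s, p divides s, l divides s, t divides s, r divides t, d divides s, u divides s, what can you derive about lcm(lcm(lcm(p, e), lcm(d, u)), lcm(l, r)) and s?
lcm(lcm(lcm(p, e), lcm(d, u)), lcm(l, r)) divides s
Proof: p divides s and e divides s, therefore lcm(p, e) divides s. Since d divides s and u divides s, lcm(d, u) divides s. lcm(p, e) divides s, so lcm(lcm(p, e), lcm(d, u)) divides s. r divides t and t divides s, thus r divides s. l divides s, so lcm(l, r) divides s. Since lcm(lcm(p, e), lcm(d, u)) divides s, lcm(lcm(lcm(p, e), lcm(d, u)), lcm(l, r)) divides s.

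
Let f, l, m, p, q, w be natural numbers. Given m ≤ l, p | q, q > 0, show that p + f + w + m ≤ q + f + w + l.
p | q and q > 0, thus p ≤ q. Then p + f ≤ q + f. Then p + f + w ≤ q + f + w. Since m ≤ l, p + f + w + m ≤ q + f + w + l.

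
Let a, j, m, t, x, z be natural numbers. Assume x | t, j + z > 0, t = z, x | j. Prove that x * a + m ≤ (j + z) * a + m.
t = z and x | t, hence x | z. x | j, so x | j + z. Since j + z > 0, x ≤ j + z. Then x * a ≤ (j + z) * a. Then x * a + m ≤ (j + z) * a + m.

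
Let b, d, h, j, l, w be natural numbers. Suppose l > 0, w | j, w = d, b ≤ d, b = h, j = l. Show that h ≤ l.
j = l and w | j, hence w | l. w = d, so d | l. Since l > 0, d ≤ l. b ≤ d, so b ≤ l. b = h, so h ≤ l.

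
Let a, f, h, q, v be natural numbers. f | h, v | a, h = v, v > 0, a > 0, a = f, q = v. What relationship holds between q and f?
q = f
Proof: Since v | a and a > 0, v ≤ a. a = f, so v ≤ f. From h = v and f | h, f | v. Because v > 0, f ≤ v. Since v ≤ f, v = f. Since q = v, q = f.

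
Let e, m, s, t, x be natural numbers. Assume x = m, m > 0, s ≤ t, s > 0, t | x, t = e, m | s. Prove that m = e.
Because m | s and s > 0, m ≤ s. s ≤ t, so m ≤ t. x = m and t | x, hence t | m. m > 0, so t ≤ m. Because m ≤ t, m = t. Since t = e, m = e.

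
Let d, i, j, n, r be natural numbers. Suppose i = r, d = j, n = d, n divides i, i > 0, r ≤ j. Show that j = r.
From n = d and n divides i, d divides i. i > 0, so d ≤ i. Since i = r, d ≤ r. Since d = j, j ≤ r. Since r ≤ j, r = j. Then j = r.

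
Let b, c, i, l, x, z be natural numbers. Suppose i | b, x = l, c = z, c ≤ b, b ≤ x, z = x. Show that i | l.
Since c = z and z = x, c = x. c ≤ b, so x ≤ b. Since b ≤ x, b = x. From x = l, b = l. i | b, so i | l.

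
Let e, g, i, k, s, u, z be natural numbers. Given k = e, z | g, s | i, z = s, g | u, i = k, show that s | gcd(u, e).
From z | g and g | u, z | u. z = s, so s | u. i = k and s | i, therefore s | k. Because k = e, s | e. s | u, so s | gcd(u, e).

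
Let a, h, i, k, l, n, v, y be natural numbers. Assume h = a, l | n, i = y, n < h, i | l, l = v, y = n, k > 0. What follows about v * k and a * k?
v * k < a * k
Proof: Because i = y and y = n, i = n. i | l, so n | l. Since l | n, n = l. l = v, so n = v. Because h = a and n < h, n < a. n = v, so v < a. Because k > 0, v * k < a * k.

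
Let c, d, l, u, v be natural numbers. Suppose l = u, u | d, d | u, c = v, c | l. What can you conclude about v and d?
v | d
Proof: u | d and d | u, therefore u = d. l = u, so l = d. From c = v and c | l, v | l. Since l = d, v | d.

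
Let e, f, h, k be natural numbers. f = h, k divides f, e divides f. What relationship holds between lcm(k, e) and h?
lcm(k, e) divides h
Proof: Because k divides f and e divides f, lcm(k, e) divides f. Since f = h, lcm(k, e) divides h.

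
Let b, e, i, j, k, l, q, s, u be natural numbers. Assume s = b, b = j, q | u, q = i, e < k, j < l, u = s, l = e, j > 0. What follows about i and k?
i < k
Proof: Since s = b and b = j, s = j. Because u = s and q | u, q | s. Because s = j, q | j. From q = i, i | j. Since j > 0, i ≤ j. l = e and j < l, hence j < e. e < k, so j < k. i ≤ j, so i < k.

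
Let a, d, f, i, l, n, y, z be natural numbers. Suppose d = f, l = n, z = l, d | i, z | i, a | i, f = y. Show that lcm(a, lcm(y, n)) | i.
d = f and d | i, so f | i. f = y, so y | i. Because z = l and l = n, z = n. Since z | i, n | i. From y | i, lcm(y, n) | i. a | i, so lcm(a, lcm(y, n)) | i.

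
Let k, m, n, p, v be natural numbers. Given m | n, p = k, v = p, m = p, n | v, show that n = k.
Since v = p and n | v, n | p. m = p and m | n, therefore p | n. Since n | p, n = p. Since p = k, n = k.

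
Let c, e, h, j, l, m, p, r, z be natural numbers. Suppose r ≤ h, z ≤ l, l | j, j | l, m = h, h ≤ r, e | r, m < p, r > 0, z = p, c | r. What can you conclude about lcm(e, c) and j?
lcm(e, c) < j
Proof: e | r and c | r, hence lcm(e, c) | r. Since r > 0, lcm(e, c) ≤ r. Because h ≤ r and r ≤ h, h = r. m = h, so m = r. Since l | j and j | l, l = j. From z = p and z ≤ l, p ≤ l. Since m < p, m < l. Since l = j, m < j. m = r, so r < j. lcm(e, c) ≤ r, so lcm(e, c) < j.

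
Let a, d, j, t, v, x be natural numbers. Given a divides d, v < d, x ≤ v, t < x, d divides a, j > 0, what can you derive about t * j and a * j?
t * j < a * j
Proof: Because d divides a and a divides d, d = a. t < x and x ≤ v, hence t < v. Since v < d, t < d. d = a, so t < a. Using j > 0, by multiplying by a positive, t * j < a * j.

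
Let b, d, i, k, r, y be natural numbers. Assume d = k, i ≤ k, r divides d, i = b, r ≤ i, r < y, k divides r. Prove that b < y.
From d = k and r divides d, r divides k. Since k divides r, k = r. From i ≤ k, i ≤ r. r ≤ i, so r = i. i = b, so r = b. Since r < y, b < y.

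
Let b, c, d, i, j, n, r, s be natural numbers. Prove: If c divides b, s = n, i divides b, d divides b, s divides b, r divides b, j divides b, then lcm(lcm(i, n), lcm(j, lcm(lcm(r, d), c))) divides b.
s = n and s divides b, therefore n divides b. i divides b, so lcm(i, n) divides b. r divides b and d divides b, thus lcm(r, d) divides b. Since c divides b, lcm(lcm(r, d), c) divides b. Since j divides b, lcm(j, lcm(lcm(r, d), c)) divides b. lcm(i, n) divides b, so lcm(lcm(i, n), lcm(j, lcm(lcm(r, d), c))) divides b.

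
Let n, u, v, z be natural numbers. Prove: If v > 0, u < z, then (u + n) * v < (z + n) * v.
Since u < z, u + n < z + n. Since v > 0, (u + n) * v < (z + n) * v.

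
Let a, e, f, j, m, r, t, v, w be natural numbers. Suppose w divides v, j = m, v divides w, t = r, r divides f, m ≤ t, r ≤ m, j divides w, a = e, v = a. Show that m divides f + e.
t = r and m ≤ t, thus m ≤ r. r ≤ m, so r = m. Since r divides f, m divides f. Because v = a and a = e, v = e. w divides v and v divides w, so w = v. Because j = m and j divides w, m divides w. Because w = v, m divides v. v = e, so m divides e. Since m divides f, m divides f + e.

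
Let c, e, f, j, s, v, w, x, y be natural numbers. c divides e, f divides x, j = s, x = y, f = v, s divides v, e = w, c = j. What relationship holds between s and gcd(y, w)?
s divides gcd(y, w)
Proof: f = v and f divides x, thus v divides x. s divides v, so s divides x. x = y, so s divides y. c = j and j = s, therefore c = s. c divides e, so s divides e. Since e = w, s divides w. Since s divides y, s divides gcd(y, w).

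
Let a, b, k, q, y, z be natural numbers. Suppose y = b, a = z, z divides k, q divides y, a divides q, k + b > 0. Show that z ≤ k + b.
From a = z and a divides q, z divides q. y = b and q divides y, thus q divides b. Since z divides q, z divides b. z divides k, so z divides k + b. Since k + b > 0, z ≤ k + b.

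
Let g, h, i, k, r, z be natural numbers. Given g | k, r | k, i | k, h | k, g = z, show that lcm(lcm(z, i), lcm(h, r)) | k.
g = z and g | k, so z | k. Since i | k, lcm(z, i) | k. h | k and r | k, hence lcm(h, r) | k. Since lcm(z, i) | k, lcm(lcm(z, i), lcm(h, r)) | k.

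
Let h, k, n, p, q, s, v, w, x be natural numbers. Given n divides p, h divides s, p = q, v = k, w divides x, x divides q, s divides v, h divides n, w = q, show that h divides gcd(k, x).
v = k and s divides v, thus s divides k. Since h divides s, h divides k. w = q and w divides x, so q divides x. x divides q, so q = x. p = q and n divides p, hence n divides q. q = x, so n divides x. Since h divides n, h divides x. Since h divides k, h divides gcd(k, x).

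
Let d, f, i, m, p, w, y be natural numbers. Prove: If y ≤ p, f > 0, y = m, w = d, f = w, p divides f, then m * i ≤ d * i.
y = m and y ≤ p, thus m ≤ p. f = w and w = d, so f = d. p divides f and f > 0, therefore p ≤ f. Because f = d, p ≤ d. m ≤ p, so m ≤ d. By multiplying by a non-negative, m * i ≤ d * i.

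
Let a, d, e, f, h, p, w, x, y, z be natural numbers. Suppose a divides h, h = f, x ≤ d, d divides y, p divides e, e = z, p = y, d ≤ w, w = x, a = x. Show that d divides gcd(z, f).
Since p = y and p divides e, y divides e. e = z, so y divides z. Since d divides y, d divides z. From w = x and d ≤ w, d ≤ x. x ≤ d, so x = d. Since a = x, a = d. From h = f and a divides h, a divides f. From a = d, d divides f. d divides z, so d divides gcd(z, f).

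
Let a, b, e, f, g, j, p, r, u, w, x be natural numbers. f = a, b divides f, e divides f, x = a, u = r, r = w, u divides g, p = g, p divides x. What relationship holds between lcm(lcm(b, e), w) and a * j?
lcm(lcm(b, e), w) divides a * j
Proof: b divides f and e divides f, hence lcm(b, e) divides f. Since f = a, lcm(b, e) divides a. Since u = r and r = w, u = w. p = g and p divides x, therefore g divides x. u divides g, so u divides x. Since u = w, w divides x. Since x = a, w divides a. Because lcm(b, e) divides a, lcm(lcm(b, e), w) divides a. Then lcm(lcm(b, e), w) divides a * j.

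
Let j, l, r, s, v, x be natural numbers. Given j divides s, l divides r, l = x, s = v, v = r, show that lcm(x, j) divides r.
l = x and l divides r, thus x divides r. s = v and v = r, hence s = r. Because j divides s, j divides r. x divides r, so lcm(x, j) divides r.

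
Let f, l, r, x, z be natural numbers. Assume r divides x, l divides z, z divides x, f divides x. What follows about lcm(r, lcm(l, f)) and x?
lcm(r, lcm(l, f)) divides x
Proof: Since l divides z and z divides x, l divides x. From f divides x, lcm(l, f) divides x. From r divides x, lcm(r, lcm(l, f)) divides x.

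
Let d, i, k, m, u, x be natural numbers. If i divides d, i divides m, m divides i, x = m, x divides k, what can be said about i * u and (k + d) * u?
i * u divides (k + d) * u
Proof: Because m divides i and i divides m, m = i. x = m, so x = i. x divides k, so i divides k. Since i divides d, i divides k + d. Then i * u divides (k + d) * u.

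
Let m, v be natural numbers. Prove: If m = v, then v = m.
Because m = v, by symmetry, v = m.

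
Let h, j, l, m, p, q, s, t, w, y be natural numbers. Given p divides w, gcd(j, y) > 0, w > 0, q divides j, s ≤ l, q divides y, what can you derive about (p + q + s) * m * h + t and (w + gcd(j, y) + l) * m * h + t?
(p + q + s) * m * h + t ≤ (w + gcd(j, y) + l) * m * h + t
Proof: p divides w and w > 0, thus p ≤ w. From q divides j and q divides y, q divides gcd(j, y). Since gcd(j, y) > 0, q ≤ gcd(j, y). From s ≤ l, q + s ≤ gcd(j, y) + l. Since p ≤ w, p + q + s ≤ w + gcd(j, y) + l. By multiplying by a non-negative, (p + q + s) * m ≤ (w + gcd(j, y) + l) * m. By multiplying by a non-negative, (p + q + s) * m * h ≤ (w + gcd(j, y) + l) * m * h. Then (p + q + s) * m * h + t ≤ (w + gcd(j, y) + l) * m * h + t.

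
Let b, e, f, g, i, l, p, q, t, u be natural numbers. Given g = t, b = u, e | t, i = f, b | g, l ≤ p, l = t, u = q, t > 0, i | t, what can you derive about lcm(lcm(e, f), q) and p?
lcm(lcm(e, f), q) ≤ p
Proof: i = f and i | t, thus f | t. Since e | t, lcm(e, f) | t. Because b = u and u = q, b = q. From g = t and b | g, b | t. Since b = q, q | t. Since lcm(e, f) | t, lcm(lcm(e, f), q) | t. t > 0, so lcm(lcm(e, f), q) ≤ t. l = t and l ≤ p, so t ≤ p. Since lcm(lcm(e, f), q) ≤ t, lcm(lcm(e, f), q) ≤ p.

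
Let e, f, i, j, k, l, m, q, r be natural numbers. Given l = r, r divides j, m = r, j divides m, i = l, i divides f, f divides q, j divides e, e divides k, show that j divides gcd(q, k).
Because m = r and j divides m, j divides r. Since r divides j, r = j. From l = r, l = j. i divides f and f divides q, therefore i divides q. Since i = l, l divides q. l = j, so j divides q. j divides e and e divides k, hence j divides k. Since j divides q, j divides gcd(q, k).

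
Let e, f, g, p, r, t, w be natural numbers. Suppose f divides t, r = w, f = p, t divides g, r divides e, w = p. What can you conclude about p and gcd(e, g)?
p divides gcd(e, g)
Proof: r = w and w = p, thus r = p. r divides e, so p divides e. f = p and f divides t, therefore p divides t. t divides g, so p divides g. p divides e, so p divides gcd(e, g).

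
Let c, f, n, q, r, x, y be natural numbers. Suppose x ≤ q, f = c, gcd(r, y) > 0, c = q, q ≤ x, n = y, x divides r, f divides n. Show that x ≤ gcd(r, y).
q ≤ x and x ≤ q, therefore q = x. f = c and c = q, thus f = q. Because n = y and f divides n, f divides y. f = q, so q divides y. q = x, so x divides y. x divides r, so x divides gcd(r, y). Since gcd(r, y) > 0, x ≤ gcd(r, y).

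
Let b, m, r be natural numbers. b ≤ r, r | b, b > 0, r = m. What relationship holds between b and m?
b = m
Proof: Because r | b and b > 0, r ≤ b. b ≤ r, so b = r. r = m, so b = m.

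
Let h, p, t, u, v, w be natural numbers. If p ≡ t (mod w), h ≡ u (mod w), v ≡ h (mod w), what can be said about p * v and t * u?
p * v ≡ t * u (mod w)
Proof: Because v ≡ h (mod w) and h ≡ u (mod w), v ≡ u (mod w). Since p ≡ t (mod w), by multiplying congruences, p * v ≡ t * u (mod w).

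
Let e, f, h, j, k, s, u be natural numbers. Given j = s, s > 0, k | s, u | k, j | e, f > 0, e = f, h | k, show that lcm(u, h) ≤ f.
From u | k and h | k, lcm(u, h) | k. Since k | s, lcm(u, h) | s. Since s > 0, lcm(u, h) ≤ s. From j = s and j | e, s | e. Since e = f, s | f. f > 0, so s ≤ f. lcm(u, h) ≤ s, so lcm(u, h) ≤ f.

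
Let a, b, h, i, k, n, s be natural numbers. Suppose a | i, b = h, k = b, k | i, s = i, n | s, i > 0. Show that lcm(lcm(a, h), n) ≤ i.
Because k = b and k | i, b | i. b = h, so h | i. Since a | i, lcm(a, h) | i. Because s = i and n | s, n | i. Because lcm(a, h) | i, lcm(lcm(a, h), n) | i. From i > 0, lcm(lcm(a, h), n) ≤ i.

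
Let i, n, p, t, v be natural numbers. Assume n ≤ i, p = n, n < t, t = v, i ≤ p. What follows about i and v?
i < v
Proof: Because p = n and i ≤ p, i ≤ n. Since n ≤ i, n = i. t = v and n < t, therefore n < v. Since n = i, i < v.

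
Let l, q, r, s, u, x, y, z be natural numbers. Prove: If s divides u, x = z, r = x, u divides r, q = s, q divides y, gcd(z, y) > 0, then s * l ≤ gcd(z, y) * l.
r = x and u divides r, hence u divides x. Since x = z, u divides z. Since s divides u, s divides z. Because q = s and q divides y, s divides y. Since s divides z, s divides gcd(z, y). gcd(z, y) > 0, so s ≤ gcd(z, y). By multiplying by a non-negative, s * l ≤ gcd(z, y) * l.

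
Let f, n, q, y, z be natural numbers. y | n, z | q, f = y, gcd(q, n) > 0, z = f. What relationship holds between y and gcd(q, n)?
y ≤ gcd(q, n)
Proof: Since z = f and f = y, z = y. Since z | q, y | q. y | n, so y | gcd(q, n). Because gcd(q, n) > 0, y ≤ gcd(q, n).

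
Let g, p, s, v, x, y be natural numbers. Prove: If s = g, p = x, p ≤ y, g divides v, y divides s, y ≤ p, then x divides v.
From y ≤ p and p ≤ y, y = p. s = g and y divides s, so y divides g. Since g divides v, y divides v. Because y = p, p divides v. p = x, so x divides v.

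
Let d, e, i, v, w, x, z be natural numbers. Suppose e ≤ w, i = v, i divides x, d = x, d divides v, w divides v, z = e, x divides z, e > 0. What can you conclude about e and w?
e = w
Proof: i = v and i divides x, hence v divides x. From d = x and d divides v, x divides v. Since v divides x, v = x. Since w divides v, w divides x. z = e and x divides z, so x divides e. w divides x, so w divides e. e > 0, so w ≤ e. e ≤ w, so e = w.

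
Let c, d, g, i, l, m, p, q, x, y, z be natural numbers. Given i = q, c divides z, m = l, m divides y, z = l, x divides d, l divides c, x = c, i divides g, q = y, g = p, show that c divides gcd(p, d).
z = l and c divides z, thus c divides l. l divides c, so l = c. m = l and m divides y, therefore l divides y. i = q and q = y, therefore i = y. i divides g, so y divides g. Because g = p, y divides p. l divides y, so l divides p. Since l = c, c divides p. x = c and x divides d, therefore c divides d. Since c divides p, c divides gcd(p, d).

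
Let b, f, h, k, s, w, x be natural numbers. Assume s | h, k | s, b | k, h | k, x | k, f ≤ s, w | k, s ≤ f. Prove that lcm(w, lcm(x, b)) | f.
Because s | h and h | k, s | k. Since k | s, k = s. s ≤ f and f ≤ s, so s = f. k = s, so k = f. From x | k and b | k, lcm(x, b) | k. Since w | k, lcm(w, lcm(x, b)) | k. Since k = f, lcm(w, lcm(x, b)) | f.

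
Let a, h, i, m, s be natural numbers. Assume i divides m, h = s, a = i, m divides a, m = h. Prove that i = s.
a = i and m divides a, therefore m divides i. i divides m, so i = m. m = h, so i = h. Since h = s, i = s.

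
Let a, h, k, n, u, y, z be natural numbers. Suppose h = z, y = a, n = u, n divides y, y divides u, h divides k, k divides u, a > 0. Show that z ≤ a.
From n = u and n divides y, u divides y. y divides u, so u = y. h divides k and k divides u, thus h divides u. Since u = y, h divides y. Since y = a, h divides a. a > 0, so h ≤ a. Since h = z, z ≤ a.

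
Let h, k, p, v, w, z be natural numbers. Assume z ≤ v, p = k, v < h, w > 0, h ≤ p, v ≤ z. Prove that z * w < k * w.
v ≤ z and z ≤ v, therefore v = z. p = k and h ≤ p, therefore h ≤ k. v < h, so v < k. From v = z, z < k. Using w > 0, by multiplying by a positive, z * w < k * w.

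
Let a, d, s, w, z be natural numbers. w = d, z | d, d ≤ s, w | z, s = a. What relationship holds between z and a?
z ≤ a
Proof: w = d and w | z, hence d | z. z | d, so d = z. Because s = a and d ≤ s, d ≤ a. d = z, so z ≤ a.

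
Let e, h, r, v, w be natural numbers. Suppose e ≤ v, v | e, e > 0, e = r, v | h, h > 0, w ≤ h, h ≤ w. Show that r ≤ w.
From v | e and e > 0, v ≤ e. e ≤ v, so v = e. Since e = r, v = r. h ≤ w and w ≤ h, so h = w. v | h and h > 0, hence v ≤ h. h = w, so v ≤ w. v = r, so r ≤ w.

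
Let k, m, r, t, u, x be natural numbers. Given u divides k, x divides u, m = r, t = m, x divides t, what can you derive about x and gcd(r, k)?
x divides gcd(r, k)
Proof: t = m and m = r, therefore t = r. x divides t, so x divides r. From x divides u and u divides k, x divides k. Since x divides r, x divides gcd(r, k).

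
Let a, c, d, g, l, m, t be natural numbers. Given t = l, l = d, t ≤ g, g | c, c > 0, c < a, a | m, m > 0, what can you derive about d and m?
d < m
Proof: t = l and l = d, hence t = d. g | c and c > 0, therefore g ≤ c. Since t ≤ g, t ≤ c. Since t = d, d ≤ c. Since a | m and m > 0, a ≤ m. Since c < a, c < m. Because d ≤ c, d < m.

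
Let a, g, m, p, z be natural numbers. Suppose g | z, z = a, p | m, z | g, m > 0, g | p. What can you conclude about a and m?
a ≤ m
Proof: g | z and z | g, hence g = z. Since g | p and p | m, g | m. g = z, so z | m. From m > 0, z ≤ m. From z = a, a ≤ m.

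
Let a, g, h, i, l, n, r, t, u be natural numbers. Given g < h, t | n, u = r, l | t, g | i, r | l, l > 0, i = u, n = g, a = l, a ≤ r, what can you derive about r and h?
r < h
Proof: i = u and u = r, so i = r. Because g | i, g | r. a = l and a ≤ r, thus l ≤ r. Because r | l and l > 0, r ≤ l. Since l ≤ r, l = r. n = g and t | n, therefore t | g. Since l | t, l | g. l = r, so r | g. Since g | r, g = r. g < h, so r < h.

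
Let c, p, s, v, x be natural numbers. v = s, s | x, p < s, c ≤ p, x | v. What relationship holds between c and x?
c < x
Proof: v = s and x | v, thus x | s. From s | x, s = x. Because c ≤ p and p < s, c < s. Because s = x, c < x.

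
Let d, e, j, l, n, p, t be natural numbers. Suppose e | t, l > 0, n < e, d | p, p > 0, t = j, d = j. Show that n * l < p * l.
Since t = j and e | t, e | j. d = j and d | p, hence j | p. Since e | j, e | p. p > 0, so e ≤ p. Since n < e, n < p. l > 0, so n * l < p * l.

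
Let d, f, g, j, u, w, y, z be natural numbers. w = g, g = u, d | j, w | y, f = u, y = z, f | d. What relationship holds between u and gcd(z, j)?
u | gcd(z, j)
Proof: w = g and g = u, hence w = u. Since y = z and w | y, w | z. w = u, so u | z. Because f = u and f | d, u | d. Since d | j, u | j. Since u | z, u | gcd(z, j).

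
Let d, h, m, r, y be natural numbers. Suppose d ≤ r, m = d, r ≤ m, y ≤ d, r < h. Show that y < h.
m = d and r ≤ m, so r ≤ d. Because d ≤ r, d = r. Since y ≤ d, y ≤ r. r < h, so y < h.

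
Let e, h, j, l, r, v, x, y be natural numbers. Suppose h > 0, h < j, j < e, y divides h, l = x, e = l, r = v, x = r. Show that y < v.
Because y divides h and h > 0, y ≤ h. h < j, so y < j. Since l = x and x = r, l = r. Since r = v, l = v. From e = l and j < e, j < l. From l = v, j < v. Because y < j, y < v.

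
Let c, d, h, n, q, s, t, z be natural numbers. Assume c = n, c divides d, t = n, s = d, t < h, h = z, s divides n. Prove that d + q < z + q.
Because c = n and c divides d, n divides d. s = d and s divides n, therefore d divides n. Since n divides d, n = d. Since t = n, t = d. h = z and t < h, thus t < z. Since t = d, d < z. Then d + q < z + q.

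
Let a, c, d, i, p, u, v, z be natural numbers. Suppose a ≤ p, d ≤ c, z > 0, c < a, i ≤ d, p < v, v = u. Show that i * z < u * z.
i ≤ d and d ≤ c, hence i ≤ c. Since c < a and a ≤ p, c < p. Since p < v, c < v. Since i ≤ c, i < v. Since v = u, i < u. Because z > 0, i * z < u * z.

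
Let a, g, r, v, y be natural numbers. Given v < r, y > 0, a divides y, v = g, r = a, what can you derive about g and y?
g < y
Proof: Because v = g and v < r, g < r. Since r = a, g < a. Since a divides y and y > 0, a ≤ y. Because g < a, g < y.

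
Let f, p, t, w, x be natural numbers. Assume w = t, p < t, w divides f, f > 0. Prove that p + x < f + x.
w = t and w divides f, hence t divides f. f > 0, so t ≤ f. Because p < t, p < f. Then p + x < f + x.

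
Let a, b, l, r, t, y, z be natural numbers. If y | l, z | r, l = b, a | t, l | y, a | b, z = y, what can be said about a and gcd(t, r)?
a | gcd(t, r)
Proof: Since y | l and l | y, y = l. l = b, so y = b. Since z = y and z | r, y | r. Since y = b, b | r. Since a | b, a | r. Since a | t, a | gcd(t, r).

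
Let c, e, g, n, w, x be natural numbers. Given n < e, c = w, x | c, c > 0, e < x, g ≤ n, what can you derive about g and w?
g < w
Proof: n < e and e < x, so n < x. Since g ≤ n, g < x. x | c and c > 0, hence x ≤ c. Since c = w, x ≤ w. g < x, so g < w.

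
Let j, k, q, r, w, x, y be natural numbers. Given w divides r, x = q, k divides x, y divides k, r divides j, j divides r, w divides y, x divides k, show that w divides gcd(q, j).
Since k divides x and x divides k, k = x. x = q, so k = q. w divides y and y divides k, therefore w divides k. Since k = q, w divides q. From r divides j and j divides r, r = j. w divides r, so w divides j. Since w divides q, w divides gcd(q, j).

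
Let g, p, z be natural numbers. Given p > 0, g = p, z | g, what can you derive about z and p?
z ≤ p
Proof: g = p and z | g, thus z | p. Since p > 0, z ≤ p.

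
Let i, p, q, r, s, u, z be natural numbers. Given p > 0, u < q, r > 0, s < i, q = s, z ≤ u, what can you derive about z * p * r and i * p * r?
z * p * r < i * p * r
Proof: Since q = s and u < q, u < s. z ≤ u, so z < s. Since s < i, z < i. Since p > 0, z * p < i * p. r > 0, so z * p * r < i * p * r.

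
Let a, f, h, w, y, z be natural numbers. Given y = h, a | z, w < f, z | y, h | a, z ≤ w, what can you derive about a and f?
a < f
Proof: y = h and z | y, thus z | h. Since h | a, z | a. Since a | z, z = a. z ≤ w and w < f, therefore z < f. z = a, so a < f.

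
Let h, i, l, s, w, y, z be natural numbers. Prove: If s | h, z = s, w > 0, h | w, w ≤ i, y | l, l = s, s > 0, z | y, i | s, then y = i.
Because l = s and y | l, y | s. z = s and z | y, so s | y. Since y | s, y = s. s | h and h | w, therefore s | w. Since w > 0, s ≤ w. Because w ≤ i, s ≤ i. i | s and s > 0, hence i ≤ s. Because s ≤ i, s = i. Since y = s, y = i.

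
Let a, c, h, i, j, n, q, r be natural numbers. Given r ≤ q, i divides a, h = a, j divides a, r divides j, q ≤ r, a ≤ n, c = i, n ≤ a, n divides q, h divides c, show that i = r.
c = i and h divides c, hence h divides i. Since h = a, a divides i. i divides a, so i = a. q ≤ r and r ≤ q, therefore q = r. From n ≤ a and a ≤ n, n = a. n divides q, so a divides q. Since q = r, a divides r. Because r divides j and j divides a, r divides a. Since a divides r, a = r. Since i = a, i = r.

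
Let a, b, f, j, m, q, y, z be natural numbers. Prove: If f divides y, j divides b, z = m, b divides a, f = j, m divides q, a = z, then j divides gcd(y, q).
f = j and f divides y, so j divides y. From a = z and b divides a, b divides z. Because z = m, b divides m. Since j divides b, j divides m. Since m divides q, j divides q. j divides y, so j divides gcd(y, q).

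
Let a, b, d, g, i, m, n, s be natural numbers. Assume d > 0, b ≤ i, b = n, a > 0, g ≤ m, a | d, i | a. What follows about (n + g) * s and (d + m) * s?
(n + g) * s ≤ (d + m) * s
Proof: i | a and a > 0, therefore i ≤ a. b ≤ i, so b ≤ a. From b = n, n ≤ a. a | d and d > 0, thus a ≤ d. Because n ≤ a, n ≤ d. Since g ≤ m, n + g ≤ d + m. Then (n + g) * s ≤ (d + m) * s.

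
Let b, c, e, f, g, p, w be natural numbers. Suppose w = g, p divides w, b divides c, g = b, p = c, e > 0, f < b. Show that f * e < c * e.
w = g and g = b, thus w = b. p divides w, so p divides b. p = c, so c divides b. b divides c, so b = c. Because f < b, f < c. Combining with e > 0, by multiplying by a positive, f * e < c * e.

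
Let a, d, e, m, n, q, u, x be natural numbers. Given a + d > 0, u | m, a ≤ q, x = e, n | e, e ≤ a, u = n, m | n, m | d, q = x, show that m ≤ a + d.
q = x and x = e, so q = e. Because a ≤ q, a ≤ e. Since e ≤ a, e = a. Since u = n and u | m, n | m. Since m | n, n = m. n | e, so m | e. e = a, so m | a. m | d, so m | a + d. a + d > 0, so m ≤ a + d.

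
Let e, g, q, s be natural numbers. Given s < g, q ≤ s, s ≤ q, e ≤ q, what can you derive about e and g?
e < g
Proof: From s ≤ q and q ≤ s, s = q. Because s < g, q < g. e ≤ q, so e < g.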